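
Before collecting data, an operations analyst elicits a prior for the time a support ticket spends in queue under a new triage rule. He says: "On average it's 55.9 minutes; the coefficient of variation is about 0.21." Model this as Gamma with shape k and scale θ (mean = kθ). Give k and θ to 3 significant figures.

For Gamma(k, scale θ): mean = kθ, variance = kθ², so CV = 1/√k.
CV = 0.21, hence k = 1/CV² = 22.7.
Then θ = mean/k = 55.9/22.7 = 2.47.

k ≈ 22.7, θ ≈ 2.47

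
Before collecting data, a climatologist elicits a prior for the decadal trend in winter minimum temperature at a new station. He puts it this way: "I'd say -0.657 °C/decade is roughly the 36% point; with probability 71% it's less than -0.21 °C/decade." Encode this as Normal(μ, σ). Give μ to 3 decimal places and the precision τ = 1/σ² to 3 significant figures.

For Normal(μ,σ), the p-quantile is μ + z_p·σ. Here z_{0.36} = -0.3585, z_{0.71} = 0.5534.
So -0.657 = μ − 0.3585σ and -0.21 = μ + 0.5534σ.
Subtracting: σ = (-0.21 − -0.657)/(0.5534 − (-0.3585)) = 0.490.
Then μ = -0.657 − (-0.3585)·0.490 = -0.481.
Precision τ = 1/σ² = 1/0.4902² = 4.16.

μ = -0.481, τ = 4.16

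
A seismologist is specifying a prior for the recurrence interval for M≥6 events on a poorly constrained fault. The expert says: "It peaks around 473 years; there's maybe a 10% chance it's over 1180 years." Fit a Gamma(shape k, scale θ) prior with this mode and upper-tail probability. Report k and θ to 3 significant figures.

k ≈ 3.3, θ ≈ 206

Gamma(k,θ) with k>1 has mode (k−1)θ, so θ = 473/(k−1).
Need P(X < 1180) = 0.9 with θ tied to k this way. Start at k = 2, θ = 473: P(X<1180) ≈ 0.712.
Too low — raise k to concentrate. Iterating converges to k ≈ 3.3.
Then θ = 473/(3.3−1) ≈ 206.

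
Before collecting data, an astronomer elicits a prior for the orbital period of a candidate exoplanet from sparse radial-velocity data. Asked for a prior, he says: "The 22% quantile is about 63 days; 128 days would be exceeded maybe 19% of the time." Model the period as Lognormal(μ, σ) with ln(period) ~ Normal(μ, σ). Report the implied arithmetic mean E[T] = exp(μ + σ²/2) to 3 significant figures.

E[T] ≈ 96.3 days

If T ~ Lognormal(μ,σ) then ln T ~ Normal(μ,σ), so the p-quantile of ln T is μ + z_p·σ.
ln(63) = 4.143 and ln(128) = 4.852; z_{0.22} = -0.7722, z_{0.81} = 0.8779.
σ = (4.852 − 4.143)/(0.8779 − (-0.7722)) = 0.430.
μ = 4.143 − (-0.7722)·0.430 = 4.475.
E[T] = exp(μ + σ²/2) = exp(4.475 + 0.0923) = 96.3 days.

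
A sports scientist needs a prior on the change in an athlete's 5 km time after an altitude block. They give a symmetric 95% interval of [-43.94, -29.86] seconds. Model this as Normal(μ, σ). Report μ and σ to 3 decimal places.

A symmetric 95% interval runs μ ± z·σ with z = 1.96.
Half-width = 7.04, so σ = 7.04/1.96 = 3.592.
μ is the interval midpoint, -36.900.

μ = -36.900, σ = 3.592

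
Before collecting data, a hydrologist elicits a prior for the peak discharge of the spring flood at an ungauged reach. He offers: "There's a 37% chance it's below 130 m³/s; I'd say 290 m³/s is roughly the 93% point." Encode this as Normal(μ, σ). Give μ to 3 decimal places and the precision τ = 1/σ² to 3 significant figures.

μ = 159.373, τ = 0.000128

For Normal(μ,σ), the p-quantile is μ + z_p·σ. Here z_{0.37} = -0.3319, z_{0.93} = 1.476.
So 130 = μ − 0.3319σ and 290 = μ + 1.476σ.
Subtracting: σ = (290 − 130)/(1.476 − (-0.3319)) = 88.513.
Then μ = 130 − (-0.3319)·88.513 = 159.373.
Precision τ = 1/σ² = 1/88.51² = 0.000128.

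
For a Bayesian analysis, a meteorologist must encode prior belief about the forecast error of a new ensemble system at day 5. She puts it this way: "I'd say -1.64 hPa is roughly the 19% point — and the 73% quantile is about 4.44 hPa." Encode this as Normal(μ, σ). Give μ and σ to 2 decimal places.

μ = 1.94, σ = 4.08

For Normal(μ,σ), the p-quantile is μ + z_p·σ. Here z_{0.19} = -0.8779, z_{0.73} = 0.6128.
So -1.64 = μ − 0.8779σ and 4.44 = μ + 0.6128σ.
Subtracting: σ = (4.44 − -1.64)/(0.6128 − (-0.8779)) = 4.08.
Then μ = -1.64 − (-0.8779)·4.08 = 1.94.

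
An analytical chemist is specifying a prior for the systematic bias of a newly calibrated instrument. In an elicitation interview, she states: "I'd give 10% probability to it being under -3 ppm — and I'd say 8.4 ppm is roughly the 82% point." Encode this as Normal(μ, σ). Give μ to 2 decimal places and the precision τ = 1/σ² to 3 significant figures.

μ = 3.65, τ = 0.0371

For Normal(μ,σ), the p-quantile is μ + z_p·σ. Here z_{0.1} = -1.282, z_{0.82} = 0.9154.
So -3 = μ − 1.282σ and 8.4 = μ + 0.9154σ.
Subtracting: σ = (8.4 − -3)/(0.9154 − (-1.282)) = 5.19.
Then μ = -3 − (-1.282)·5.19 = 3.65.
Precision τ = 1/σ² = 1/5.189² = 0.0371.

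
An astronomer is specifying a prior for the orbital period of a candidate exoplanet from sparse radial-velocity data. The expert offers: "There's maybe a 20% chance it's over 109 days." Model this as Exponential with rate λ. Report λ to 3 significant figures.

P(T > 109.0) = e^(−λ·109.0) = 0.2, so λ = −ln(0.2)/109.0 = 0.0148.

λ ≈ 0.0148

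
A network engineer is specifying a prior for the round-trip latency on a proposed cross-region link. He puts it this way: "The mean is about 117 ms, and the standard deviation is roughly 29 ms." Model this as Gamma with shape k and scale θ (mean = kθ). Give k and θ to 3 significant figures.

For Gamma(k, scale θ): mean = kθ, variance = kθ², so CV = 1/√k.
CV = SD/mean = 29/117 = 0.2479, hence k = 1/CV² = 16.3.
Then θ = mean/k = 117/16.3 = 7.19.

k ≈ 16.3, θ ≈ 7.19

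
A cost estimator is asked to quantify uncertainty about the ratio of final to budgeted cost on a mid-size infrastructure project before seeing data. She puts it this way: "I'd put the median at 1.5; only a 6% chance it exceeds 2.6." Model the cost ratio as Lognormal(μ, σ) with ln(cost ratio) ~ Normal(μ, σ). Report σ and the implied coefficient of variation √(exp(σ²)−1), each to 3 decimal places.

If T ~ Lognormal(μ,σ) then ln T ~ Normal(μ,σ), so the p-quantile of ln T is μ + z_p·σ.
ln(1.5) = 0.4055 and ln(2.6) = 0.9555; z_{0.5} = 0, z_{0.94} = 1.555.
σ = (0.9555 − 0.4055)/(1.555 − (0)) = 0.354.
μ = 0.4055 − (0)·0.354 = 0.405.
CV = √(exp(σ²)−1) = √(exp(0.1252)−1) = 0.365.

σ ≈ 0.354, CV ≈ 0.365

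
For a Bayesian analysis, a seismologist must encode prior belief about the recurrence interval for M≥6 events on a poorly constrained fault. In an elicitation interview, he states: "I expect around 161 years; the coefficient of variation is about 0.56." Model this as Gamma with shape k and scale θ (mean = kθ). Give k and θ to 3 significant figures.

k ≈ 3.19, θ ≈ 50.5

For Gamma(k, scale θ): mean = kθ, variance = kθ², so CV = 1/√k.
CV = 0.56, hence k = 1/CV² = 3.19.
Then θ = mean/k = 161/3.19 = 50.5.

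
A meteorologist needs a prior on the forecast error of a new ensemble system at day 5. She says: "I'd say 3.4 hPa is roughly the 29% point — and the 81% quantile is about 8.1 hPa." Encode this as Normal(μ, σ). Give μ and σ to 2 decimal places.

μ = 5.22, σ = 3.28

The p-quantile of Normal(μ,σ) is μ + z_p·σ, with z_{0.29} = -0.5534 and z_{0.81} = 0.8779.
Eliminate σ: μ = (z₂·x₁ − z₁·x₂)/(z₂ − z₁) = (0.8779·3.4 − (-0.5534)·8.1)/1.431 = 5.22.
Then σ = (x₂ − x₁)/(z₂ − z₁) = (8.1 − 3.4)/1.431 = 3.28.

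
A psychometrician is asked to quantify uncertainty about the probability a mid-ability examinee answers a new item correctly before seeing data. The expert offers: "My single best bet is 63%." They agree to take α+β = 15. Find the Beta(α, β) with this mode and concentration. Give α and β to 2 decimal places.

α = 9.19, β = 5.81

For α,β > 1 the Beta mode is (α−1)/(α+β−2). With α+β = 15, the mode is (α−1)/13.
Set (α−1)/13 = 0.63 → α = 1 + 0.63·13 = 9.19.
β = 15 − α = 5.81.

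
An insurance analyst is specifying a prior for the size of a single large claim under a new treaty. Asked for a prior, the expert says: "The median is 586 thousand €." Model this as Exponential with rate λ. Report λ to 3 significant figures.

λ ≈ 0.00118

Exponential median = ln 2 / λ, so λ = ln 2 / 586.0 = 0.00118.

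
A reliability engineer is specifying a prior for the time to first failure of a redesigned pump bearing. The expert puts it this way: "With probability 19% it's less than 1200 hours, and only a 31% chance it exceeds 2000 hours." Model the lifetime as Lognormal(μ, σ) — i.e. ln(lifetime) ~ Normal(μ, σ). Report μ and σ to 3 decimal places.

μ ≈ 7.417, σ ≈ 0.372

If T ~ Lognormal(μ,σ) then ln T ~ Normal(μ,σ), so the p-quantile of ln T is μ + z_p·σ.
ln(1200) = 7.09 and ln(2000) = 7.601; z_{0.19} = -0.8779, z_{0.69} = 0.4959.
σ = (7.601 − 7.09)/(0.4959 − (-0.8779)) = 0.372.
μ = 7.09 − (-0.8779)·0.372 = 7.417.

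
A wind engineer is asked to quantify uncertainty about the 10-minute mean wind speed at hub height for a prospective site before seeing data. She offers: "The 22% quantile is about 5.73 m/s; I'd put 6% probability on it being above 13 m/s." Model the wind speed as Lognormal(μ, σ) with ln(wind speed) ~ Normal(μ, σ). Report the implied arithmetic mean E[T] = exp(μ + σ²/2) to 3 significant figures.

If T ~ Lognormal(μ,σ) then ln T ~ Normal(μ,σ), so the p-quantile of ln T is μ + z_p·σ.
ln(5.73) = 1.746 and ln(13) = 2.565; z_{0.22} = -0.7722, z_{0.94} = 1.555.
σ = (2.565 − 1.746)/(1.555 − (-0.7722)) = 0.352.
μ = 1.746 − (-0.7722)·0.352 = 2.018.
E[T] = exp(μ + σ²/2) = exp(2.018 + 0.0620) = 8 m/s.

E[T] ≈ 8 m/s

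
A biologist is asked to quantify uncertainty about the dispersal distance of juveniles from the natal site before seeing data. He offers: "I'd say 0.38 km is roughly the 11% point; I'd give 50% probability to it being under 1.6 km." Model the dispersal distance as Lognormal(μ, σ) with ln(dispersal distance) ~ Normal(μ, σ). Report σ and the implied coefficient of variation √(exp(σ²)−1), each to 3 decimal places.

If T ~ Lognormal(μ,σ) then ln T ~ Normal(μ,σ), so the p-quantile of ln T is μ + z_p·σ.
ln(0.38) = -0.9676 and ln(1.6) = 0.47; z_{0.11} = -1.227, z_{0.5} = 0.
σ = (0.47 − -0.9676)/(0 − (-1.227)) = 1.172.
μ = -0.9676 − (-1.227)·1.172 = 0.470.
CV = √(exp(σ²)−1) = √(exp(1.3738)−1) = 1.718.

σ ≈ 1.172, CV ≈ 1.718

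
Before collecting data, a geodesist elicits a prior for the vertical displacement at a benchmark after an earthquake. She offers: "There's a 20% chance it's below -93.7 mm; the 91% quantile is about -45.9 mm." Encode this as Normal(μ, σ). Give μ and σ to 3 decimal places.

μ = -75.266, σ = 21.903

The p-quantile of Normal(μ,σ) is μ + z_p·σ, with z_{0.2} = -0.8416 and z_{0.91} = 1.341.
Eliminate σ: μ = (z₂·x₁ − z₁·x₂)/(z₂ − z₁) = (1.341·-93.7 − (-0.8416)·-45.9)/2.182 = -75.266.
Then σ = (x₂ − x₁)/(z₂ − z₁) = (-45.9 − -93.7)/2.182 = 21.903.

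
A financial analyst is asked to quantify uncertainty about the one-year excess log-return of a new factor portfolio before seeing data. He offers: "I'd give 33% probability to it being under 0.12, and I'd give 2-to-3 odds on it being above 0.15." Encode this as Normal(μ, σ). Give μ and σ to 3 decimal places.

μ = 0.139, σ = 0.043

For Normal(μ,σ), the p-quantile is μ + z_p·σ. Here z_{0.33} = -0.4399, z_{0.6} = 0.2533.
So 0.12 = μ − 0.4399σ and 0.15 = μ + 0.2533σ.
Subtracting: σ = (0.15 − 0.12)/(0.2533 − (-0.4399)) = 0.043.
Then μ = 0.12 − (-0.4399)·0.043 = 0.139.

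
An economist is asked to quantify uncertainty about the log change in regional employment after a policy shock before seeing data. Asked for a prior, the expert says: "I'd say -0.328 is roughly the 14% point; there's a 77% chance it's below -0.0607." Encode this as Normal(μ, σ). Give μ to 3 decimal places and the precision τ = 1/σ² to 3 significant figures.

For Normal(μ,σ), the p-quantile is μ + z_p·σ. Here z_{0.14} = -1.08, z_{0.77} = 0.7388.
So -0.328 = μ − 1.08σ and -0.0607 = μ + 0.7388σ.
Subtracting: σ = (-0.0607 − -0.328)/(0.7388 − (-1.08)) = 0.147.
Then μ = -0.328 − (-1.08)·0.147 = -0.169.
Precision τ = 1/σ² = 1/0.1469² = 46.3.

μ = -0.169, τ = 46.3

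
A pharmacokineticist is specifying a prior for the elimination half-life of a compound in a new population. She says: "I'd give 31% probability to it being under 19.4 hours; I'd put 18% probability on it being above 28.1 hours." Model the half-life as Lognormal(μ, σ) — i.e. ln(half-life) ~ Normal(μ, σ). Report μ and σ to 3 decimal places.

μ ≈ 3.095, σ ≈ 0.263

If T ~ Lognormal(μ,σ) then ln T ~ Normal(μ,σ), so the p-quantile of ln T is μ + z_p·σ.
ln(19.4) = 2.965 and ln(28.1) = 3.336; z_{0.31} = -0.4959, z_{0.82} = 0.9154.
σ = (3.336 − 2.965)/(0.9154 − (-0.4959)) = 0.263.
μ = 2.965 − (-0.4959)·0.263 = 3.095.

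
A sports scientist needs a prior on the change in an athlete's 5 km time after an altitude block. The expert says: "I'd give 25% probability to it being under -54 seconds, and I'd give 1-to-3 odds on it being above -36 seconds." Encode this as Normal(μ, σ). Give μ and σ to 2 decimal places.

For Normal(μ,σ), the p-quantile is μ + z_p·σ. Here z_{0.25} = -0.6745, z_{0.75} = 0.6745.
So -54 = μ − 0.6745σ and -36 = μ + 0.6745σ.
Subtracting: σ = (-36 − -54)/(0.6745 − (-0.6745)) = 13.34.
Then μ = -54 − (-0.6745)·13.34 = -45.00.

μ = -45.00, σ = 13.34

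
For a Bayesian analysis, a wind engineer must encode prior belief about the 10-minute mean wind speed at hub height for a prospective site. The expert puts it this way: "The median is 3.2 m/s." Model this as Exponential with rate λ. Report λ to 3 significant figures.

Exponential median = ln 2 / λ, so λ = ln 2 / 3.2 = 0.217.

λ ≈ 0.217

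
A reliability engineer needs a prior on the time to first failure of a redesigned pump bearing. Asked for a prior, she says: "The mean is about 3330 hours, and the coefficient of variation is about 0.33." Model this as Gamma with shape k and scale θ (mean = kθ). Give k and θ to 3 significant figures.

For Gamma(k, scale θ): mean = kθ, variance = kθ², so CV = 1/√k.
CV = 0.33, hence k = 1/CV² = 9.18.
Then θ = mean/k = 3330/9.18 = 363.

k ≈ 9.18, θ ≈ 363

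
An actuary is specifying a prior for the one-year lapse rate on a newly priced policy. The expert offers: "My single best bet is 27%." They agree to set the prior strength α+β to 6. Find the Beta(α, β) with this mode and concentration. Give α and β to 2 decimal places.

α = 2.08, β = 3.92

For α,β > 1 the Beta mode is (α−1)/(α+β−2). With α+β = 6, the mode is (α−1)/4.
Set (α−1)/4 = 0.27 → α = 1 + 0.27·4 = 2.08.
β = 6 − α = 3.92.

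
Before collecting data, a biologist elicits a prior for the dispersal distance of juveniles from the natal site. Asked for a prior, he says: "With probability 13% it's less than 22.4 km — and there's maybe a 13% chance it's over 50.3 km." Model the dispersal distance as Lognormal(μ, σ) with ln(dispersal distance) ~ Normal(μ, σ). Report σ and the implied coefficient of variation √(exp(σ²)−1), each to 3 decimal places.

σ ≈ 0.359, CV ≈ 0.371

If T ~ Lognormal(μ,σ) then ln T ~ Normal(μ,σ), so the p-quantile of ln T is μ + z_p·σ.
ln(22.4) = 3.109 and ln(50.3) = 3.918; z_{0.13} = -1.126, z_{0.87} = 1.126.
σ = (3.918 − 3.109)/(1.126 − (-1.126)) = 0.359.
μ = 3.109 − (-1.126)·0.359 = 3.514.
CV = √(exp(σ²)−1) = √(exp(0.1289)−1) = 0.371.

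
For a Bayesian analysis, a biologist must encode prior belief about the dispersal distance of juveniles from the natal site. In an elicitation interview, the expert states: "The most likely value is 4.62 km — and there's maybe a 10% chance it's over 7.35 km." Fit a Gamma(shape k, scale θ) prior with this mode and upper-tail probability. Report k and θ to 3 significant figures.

k ≈ 9.71, θ ≈ 0.531

Gamma(k,θ) with k>1 has mode (k−1)θ, so θ = 4.62/(k−1).
Need P(X < 7.35) = 0.9 with θ tied to k this way. Start at k = 2, θ = 4.62: P(X<7.35) ≈ 0.472.
Too low — raise k to concentrate. Iterating converges to k ≈ 9.71.
Then θ = 4.62/(9.71−1) ≈ 0.531.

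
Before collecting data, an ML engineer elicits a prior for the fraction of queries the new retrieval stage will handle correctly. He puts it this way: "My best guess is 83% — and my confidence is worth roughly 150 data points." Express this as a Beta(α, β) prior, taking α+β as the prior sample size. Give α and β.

Under the effective-sample-size interpretation, Beta(α, β) has prior mean α/(α+β) and prior sample size α+β.
So α+β = 150 and α/(α+β) = 0.83, giving α = 0.83·150 = 124.5 and β = 150 − 124.5 = 25.5.

α = 124.5, β = 25.5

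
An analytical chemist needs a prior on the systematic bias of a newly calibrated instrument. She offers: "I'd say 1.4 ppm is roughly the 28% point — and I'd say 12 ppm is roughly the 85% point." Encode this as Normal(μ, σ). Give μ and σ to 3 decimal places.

μ = 5.215, σ = 6.546

For Normal(μ,σ), the p-quantile is μ + z_p·σ. Here z_{0.28} = -0.5828, z_{0.85} = 1.036.
So 1.4 = μ − 0.5828σ and 12 = μ + 1.036σ.
Subtracting: σ = (12 − 1.4)/(1.036 − (-0.5828)) = 6.546.
Then μ = 1.4 − (-0.5828)·6.546 = 5.215.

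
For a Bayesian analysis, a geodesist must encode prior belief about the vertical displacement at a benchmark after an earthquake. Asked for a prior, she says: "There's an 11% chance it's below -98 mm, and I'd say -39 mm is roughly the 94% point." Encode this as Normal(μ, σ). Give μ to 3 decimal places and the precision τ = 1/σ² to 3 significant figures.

For Normal(μ,σ), the p-quantile is μ + z_p·σ. Here z_{0.11} = -1.227, z_{0.94} = 1.555.
So -98 = μ − 1.227σ and -39 = μ + 1.555σ.
Subtracting: σ = (-39 − -98)/(1.555 − (-1.227)) = 21.213.
Then μ = -98 − (-1.227)·21.213 = -71.982.
Precision τ = 1/σ² = 1/21.21² = 0.00222.

μ = -71.982, τ = 0.00222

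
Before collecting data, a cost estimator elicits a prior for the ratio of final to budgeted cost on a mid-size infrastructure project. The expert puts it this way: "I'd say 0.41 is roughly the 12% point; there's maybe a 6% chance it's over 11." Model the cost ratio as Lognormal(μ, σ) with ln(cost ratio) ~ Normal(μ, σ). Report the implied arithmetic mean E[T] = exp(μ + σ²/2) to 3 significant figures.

If T ~ Lognormal(μ,σ) then ln T ~ Normal(μ,σ), so the p-quantile of ln T is μ + z_p·σ.
ln(0.41) = -0.8916 and ln(11) = 2.398; z_{0.12} = -1.175, z_{0.94} = 1.555.
σ = (2.398 − -0.8916)/(1.555 − (-1.175)) = 1.205.
μ = -0.8916 − (-1.175)·1.205 = 0.524.
E[T] = exp(μ + σ²/2) = exp(0.524 + 0.7261) = 3.49.

E[T] ≈ 3.49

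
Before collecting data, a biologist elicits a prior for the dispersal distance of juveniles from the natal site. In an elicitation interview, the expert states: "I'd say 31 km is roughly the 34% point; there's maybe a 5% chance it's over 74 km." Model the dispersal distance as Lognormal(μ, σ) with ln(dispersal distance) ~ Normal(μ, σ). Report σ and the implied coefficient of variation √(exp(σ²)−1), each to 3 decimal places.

σ ≈ 0.423, CV ≈ 0.443

If T ~ Lognormal(μ,σ) then ln T ~ Normal(μ,σ), so the p-quantile of ln T is μ + z_p·σ.
ln(31) = 3.434 and ln(74) = 4.304; z_{0.34} = -0.4125, z_{0.95} = 1.645.
σ = (4.304 − 3.434)/(1.645 − (-0.4125)) = 0.423.
μ = 3.434 − (-0.4125)·0.423 = 3.608.
CV = √(exp(σ²)−1) = √(exp(0.1789)−1) = 0.443.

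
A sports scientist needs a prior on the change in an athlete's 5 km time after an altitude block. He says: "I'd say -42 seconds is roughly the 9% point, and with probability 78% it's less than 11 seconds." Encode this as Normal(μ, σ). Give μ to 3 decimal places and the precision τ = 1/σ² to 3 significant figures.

μ = -8.369, τ = 0.00159

The p-quantile of Normal(μ,σ) is μ + z_p·σ, with z_{0.09} = -1.341 and z_{0.78} = 0.7722.
Eliminate σ: μ = (z₂·x₁ − z₁·x₂)/(z₂ − z₁) = (0.7722·-42 − (-1.341)·11)/2.113 = -8.369.
Then σ = (x₂ − x₁)/(z₂ − z₁) = (11 − -42)/2.113 = 25.083.
Precision τ = 1/σ² = 1/25.08² = 0.00159.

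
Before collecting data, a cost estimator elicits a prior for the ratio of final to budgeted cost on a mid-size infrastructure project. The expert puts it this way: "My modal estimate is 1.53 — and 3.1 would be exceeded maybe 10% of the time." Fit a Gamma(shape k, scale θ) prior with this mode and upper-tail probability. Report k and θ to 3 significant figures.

Gamma(k,θ) with k>1 has mode (k−1)θ, so θ = 1.53/(k−1).
Need P(X < 3.1) = 0.9 with θ tied to k this way. Start at k = 2, θ = 1.53: P(X<3.1) ≈ 0.601.
Too low — raise k to concentrate. Iterating converges to k ≈ 4.85.
Then θ = 1.53/(4.85−1) ≈ 0.398.

k ≈ 4.85, θ ≈ 0.398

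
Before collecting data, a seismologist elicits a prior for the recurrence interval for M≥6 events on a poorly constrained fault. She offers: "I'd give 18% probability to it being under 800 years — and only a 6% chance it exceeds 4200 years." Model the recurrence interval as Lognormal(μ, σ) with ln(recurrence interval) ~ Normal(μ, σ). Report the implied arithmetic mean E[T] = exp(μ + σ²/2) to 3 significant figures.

E[T] ≈ 1850 years

If T ~ Lognormal(μ,σ) then ln T ~ Normal(μ,σ), so the p-quantile of ln T is μ + z_p·σ.
ln(800) = 6.685 and ln(4200) = 8.343; z_{0.18} = -0.9154, z_{0.94} = 1.555.
σ = (8.343 − 6.685)/(1.555 − (-0.9154)) = 0.671.
μ = 6.685 − (-0.9154)·0.671 = 7.299.
E[T] = exp(μ + σ²/2) = exp(7.299 + 0.2253) = 1850 years.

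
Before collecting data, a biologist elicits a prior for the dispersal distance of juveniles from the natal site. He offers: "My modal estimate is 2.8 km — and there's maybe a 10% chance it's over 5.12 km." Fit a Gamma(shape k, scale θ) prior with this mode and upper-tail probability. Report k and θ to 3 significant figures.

k ≈ 6.23, θ ≈ 0.535

Gamma(k,θ) with k>1 has mode (k−1)θ, so θ = 2.8/(k−1).
Need P(X < 5.12) = 0.9 with θ tied to k this way. Start at k = 2, θ = 2.8: P(X<5.12) ≈ 0.546.
Too low — raise k to concentrate. Iterating converges to k ≈ 6.23.
Then θ = 2.8/(6.23−1) ≈ 0.535.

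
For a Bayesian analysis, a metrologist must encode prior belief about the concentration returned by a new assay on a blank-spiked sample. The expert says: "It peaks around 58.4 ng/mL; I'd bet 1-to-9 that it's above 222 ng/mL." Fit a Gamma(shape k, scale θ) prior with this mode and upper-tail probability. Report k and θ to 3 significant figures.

Gamma(k,θ) with k>1 has mode (k−1)θ, so θ = 58.4/(k−1).
Need P(X < 222) = 0.9 with θ tied to k this way. Start at k = 2, θ = 58.4: P(X<222) ≈ 0.893.
Too low — raise k to concentrate. Iterating converges to k ≈ 2.04.
Then θ = 58.4/(2.04−1) ≈ 56.3.

k ≈ 2.04, θ ≈ 56.3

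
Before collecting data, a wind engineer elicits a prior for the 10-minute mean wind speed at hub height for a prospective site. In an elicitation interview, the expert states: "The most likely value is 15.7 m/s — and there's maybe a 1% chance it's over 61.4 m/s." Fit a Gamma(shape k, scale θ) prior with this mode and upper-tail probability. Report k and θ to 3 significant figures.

Gamma(k,θ) with k>1 has mode (k−1)θ, so θ = 15.7/(k−1).
Need P(X < 61.4) = 0.99 with θ tied to k this way. Start at k = 2, θ = 15.7: P(X<61.4) ≈ 0.902.
Too low — raise k to concentrate. Iterating converges to k ≈ 3.26.
Then θ = 15.7/(3.26−1) ≈ 6.94.

k ≈ 3.26, θ ≈ 6.94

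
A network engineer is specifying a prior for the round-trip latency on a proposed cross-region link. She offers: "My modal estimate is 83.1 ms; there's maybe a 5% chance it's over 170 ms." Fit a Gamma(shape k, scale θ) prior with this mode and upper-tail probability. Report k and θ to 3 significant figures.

Gamma(k,θ) with k>1 has mode (k−1)θ, so θ = 83.1/(k−1).
Need P(X < 170) = 0.95 with θ tied to k this way. Start at k = 2, θ = 83.1: P(X<170) ≈ 0.606.
Too low — raise k to concentrate. Iterating converges to k ≈ 6.4.
Then θ = 83.1/(6.4−1) ≈ 15.4.

k ≈ 6.4, θ ≈ 15.4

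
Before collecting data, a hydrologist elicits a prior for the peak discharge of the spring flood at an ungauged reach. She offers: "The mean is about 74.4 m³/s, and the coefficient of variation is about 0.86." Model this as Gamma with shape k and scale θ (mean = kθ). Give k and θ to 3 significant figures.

For Gamma(k, scale θ): mean = kθ, variance = kθ², so CV = 1/√k.
CV = 0.86, hence k = 1/CV² = 1.35.
Then θ = mean/k = 74.4/1.35 = 55.

k ≈ 1.35, θ ≈ 55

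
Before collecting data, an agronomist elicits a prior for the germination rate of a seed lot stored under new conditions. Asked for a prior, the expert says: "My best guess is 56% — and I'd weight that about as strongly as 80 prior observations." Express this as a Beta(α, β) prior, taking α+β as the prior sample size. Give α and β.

α = 44.8, β = 35.2

Under the effective-sample-size interpretation, Beta(α, β) has prior mean α/(α+β) and prior sample size α+β.
So α+β = 80 and α/(α+β) = 0.56, giving α = 0.56·80 = 44.8 and β = 80 − 44.8 = 35.2.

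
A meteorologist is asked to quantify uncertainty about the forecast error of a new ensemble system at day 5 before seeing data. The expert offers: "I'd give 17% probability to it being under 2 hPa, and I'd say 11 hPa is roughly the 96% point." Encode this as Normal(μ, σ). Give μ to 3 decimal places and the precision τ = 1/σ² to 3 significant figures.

For Normal(μ,σ), the p-quantile is μ + z_p·σ. Here z_{0.17} = -0.9542, z_{0.96} = 1.751.
So 2 = μ − 0.9542σ and 11 = μ + 1.751σ.
Subtracting: σ = (11 − 2)/(1.751 − (-0.9542)) = 3.327.
Then μ = 2 − (-0.9542)·3.327 = 5.175.
Precision τ = 1/σ² = 1/3.327² = 0.0903.

μ = 5.175, τ = 0.0903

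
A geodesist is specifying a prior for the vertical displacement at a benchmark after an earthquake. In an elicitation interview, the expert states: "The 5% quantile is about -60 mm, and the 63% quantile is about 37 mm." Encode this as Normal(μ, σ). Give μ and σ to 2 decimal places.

μ = 20.72, σ = 49.07

For Normal(μ,σ), the p-quantile is μ + z_p·σ. Here z_{0.05} = -1.645, z_{0.63} = 0.3319.
So -60 = μ − 1.645σ and 37 = μ + 0.3319σ.
Subtracting: σ = (37 − -60)/(0.3319 − (-1.645)) = 49.07.
Then μ = -60 − (-1.645)·49.07 = 20.72.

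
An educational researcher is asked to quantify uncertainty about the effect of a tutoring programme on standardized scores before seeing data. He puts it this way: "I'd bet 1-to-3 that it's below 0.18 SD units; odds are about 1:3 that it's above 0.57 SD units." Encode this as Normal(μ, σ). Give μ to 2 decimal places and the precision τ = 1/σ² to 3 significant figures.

The p-quantile of Normal(μ,σ) is μ + z_p·σ, with z_{0.25} = -0.6745 and z_{0.75} = 0.6745.
Eliminate σ: μ = (z₂·x₁ − z₁·x₂)/(z₂ − z₁) = (0.6745·0.18 − (-0.6745)·0.57)/1.349 = 0.38.
Then σ = (x₂ − x₁)/(z₂ − z₁) = (0.57 − 0.18)/1.349 = 0.29.
Precision τ = 1/σ² = 1/0.2891² = 12.

μ = 0.38, τ = 12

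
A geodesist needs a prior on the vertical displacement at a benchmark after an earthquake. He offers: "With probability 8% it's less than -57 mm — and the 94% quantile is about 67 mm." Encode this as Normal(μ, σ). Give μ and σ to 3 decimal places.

μ = 1.864, σ = 41.894

For Normal(μ,σ), the p-quantile is μ + z_p·σ. Here z_{0.08} = -1.405, z_{0.94} = 1.555.
So -57 = μ − 1.405σ and 67 = μ + 1.555σ.
Subtracting: σ = (67 − -57)/(1.555 − (-1.405)) = 41.894.
Then μ = -57 − (-1.405)·41.894 = 1.864.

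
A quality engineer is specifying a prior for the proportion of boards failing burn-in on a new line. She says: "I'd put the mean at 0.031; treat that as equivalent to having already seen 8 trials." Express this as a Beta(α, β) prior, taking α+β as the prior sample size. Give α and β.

α = 0.248, β = 7.752

Under the effective-sample-size interpretation, Beta(α, β) has prior mean α/(α+β) and prior sample size α+β.
So α+β = 8 and α/(α+β) = 0.031, giving α = 0.031·8 = 0.248 and β = 8 − 0.248 = 7.752.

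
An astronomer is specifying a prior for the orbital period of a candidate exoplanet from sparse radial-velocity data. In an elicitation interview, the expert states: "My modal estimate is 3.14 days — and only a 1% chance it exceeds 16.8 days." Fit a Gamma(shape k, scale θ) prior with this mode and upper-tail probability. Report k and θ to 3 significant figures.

Gamma(k,θ) with k>1 has mode (k−1)θ, so θ = 3.14/(k−1).
Need P(X < 16.8) = 0.99 with θ tied to k this way. Start at k = 2, θ = 3.14: P(X<16.8) ≈ 0.970.
Too low — raise k to concentrate. Iterating converges to k ≈ 2.37.
Then θ = 3.14/(2.37−1) ≈ 2.3.

k ≈ 2.37, θ ≈ 2.3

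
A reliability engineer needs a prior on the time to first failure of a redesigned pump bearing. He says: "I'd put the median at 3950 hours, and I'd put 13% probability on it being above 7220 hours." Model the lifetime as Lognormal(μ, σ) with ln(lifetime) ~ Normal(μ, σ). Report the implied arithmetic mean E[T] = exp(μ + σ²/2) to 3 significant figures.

E[T] ≈ 4560 hours

If T ~ Lognormal(μ,σ) then ln T ~ Normal(μ,σ), so the p-quantile of ln T is μ + z_p·σ.
ln(3950) = 8.281 and ln(7220) = 8.885; z_{0.5} = 0, z_{0.87} = 1.126.
σ = (8.885 − 8.281)/(1.126 − (0)) = 0.535.
μ = 8.281 − (0)·0.535 = 8.281.
E[T] = exp(μ + σ²/2) = exp(8.281 + 0.1434) = 4560 hours.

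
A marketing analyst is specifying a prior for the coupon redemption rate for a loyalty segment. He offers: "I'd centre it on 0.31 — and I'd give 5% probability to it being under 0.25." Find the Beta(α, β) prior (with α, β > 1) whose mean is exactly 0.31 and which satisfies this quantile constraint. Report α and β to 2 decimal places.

α ≈ 47.24, β ≈ 105.14

With mean 0.31 fixed, write α = 0.31s, β = 0.69s where s = α+β.
Need P(θ < 0.25) = 0.05 under Beta(0.31s, 0.69s). Normal approximation: (q−m)/√(m(1−m)/s) ≈ z_{0.05} = -1.64, so s ≈ 0.31·0.69·(-1.64)²/(0.25−0.31)² = 160.8.
At s = 160.8: P(θ<0.25) ≈ 0.045. Adjusting to match 0.05 gives s ≈ 152.37.
So α = 0.31·152.37 ≈ 47.24, β = 0.69·152.37 ≈ 105.14.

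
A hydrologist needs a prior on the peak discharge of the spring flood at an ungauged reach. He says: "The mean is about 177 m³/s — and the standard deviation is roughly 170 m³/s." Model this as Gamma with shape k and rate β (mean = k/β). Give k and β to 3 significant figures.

For Gamma(k, rate β): mean = k/β, variance = k/β², so CV = 1/√k.
CV = SD/mean = 170/177 = 0.9605, hence k = 1/CV² = 1.08.
Then β = k/mean = 1.08/177 = 0.00612.

k ≈ 1.08, β ≈ 0.00612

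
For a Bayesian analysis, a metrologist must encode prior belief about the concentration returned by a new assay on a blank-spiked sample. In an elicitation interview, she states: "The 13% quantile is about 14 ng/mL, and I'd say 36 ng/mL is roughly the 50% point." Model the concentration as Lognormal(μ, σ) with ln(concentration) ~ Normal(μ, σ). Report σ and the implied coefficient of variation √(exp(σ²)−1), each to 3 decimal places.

If T ~ Lognormal(μ,σ) then ln T ~ Normal(μ,σ), so the p-quantile of ln T is μ + z_p·σ.
ln(14) = 2.639 and ln(36) = 3.584; z_{0.13} = -1.126, z_{0.5} = 0.
σ = (3.584 − 2.639)/(0 − (-1.126)) = 0.838.
μ = 2.639 − (-1.126)·0.838 = 3.584.
CV = √(exp(σ²)−1) = √(exp(0.7031)−1) = 1.010.

σ ≈ 0.838, CV ≈ 1.010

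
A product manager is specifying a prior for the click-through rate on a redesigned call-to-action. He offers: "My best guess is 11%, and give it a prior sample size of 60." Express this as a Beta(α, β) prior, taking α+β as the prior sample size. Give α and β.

Under the effective-sample-size interpretation, Beta(α, β) has prior mean α/(α+β) and prior sample size α+β.
So α+β = 60 and α/(α+β) = 0.11, giving α = 0.11·60 = 6.6 and β = 60 − 6.6 = 53.4.

α = 6.6, β = 53.4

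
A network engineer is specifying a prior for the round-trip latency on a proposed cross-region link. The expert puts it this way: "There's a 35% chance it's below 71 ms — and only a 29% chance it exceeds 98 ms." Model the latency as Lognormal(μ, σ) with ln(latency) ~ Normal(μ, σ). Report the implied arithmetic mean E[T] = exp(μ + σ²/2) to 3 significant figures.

If T ~ Lognormal(μ,σ) then ln T ~ Normal(μ,σ), so the p-quantile of ln T is μ + z_p·σ.
ln(71) = 4.263 and ln(98) = 4.585; z_{0.35} = -0.3853, z_{0.71} = 0.5534.
σ = (4.585 − 4.263)/(0.5534 − (-0.3853)) = 0.343.
μ = 4.263 − (-0.3853)·0.343 = 4.395.
E[T] = exp(μ + σ²/2) = exp(4.395 + 0.0589) = 86 ms.

E[T] ≈ 86 ms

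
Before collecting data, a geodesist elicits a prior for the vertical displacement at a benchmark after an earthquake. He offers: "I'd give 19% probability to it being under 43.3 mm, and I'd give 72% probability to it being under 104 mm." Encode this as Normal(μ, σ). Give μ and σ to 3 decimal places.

For Normal(μ,σ), the p-quantile is μ + z_p·σ. Here z_{0.19} = -0.8779, z_{0.72} = 0.5828.
So 43.3 = μ − 0.8779σ and 104 = μ + 0.5828σ.
Subtracting: σ = (104 − 43.3)/(0.5828 − (-0.8779)) = 41.554.
Then μ = 43.3 − (-0.8779)·41.554 = 79.780.

μ = 79.780, σ = 41.554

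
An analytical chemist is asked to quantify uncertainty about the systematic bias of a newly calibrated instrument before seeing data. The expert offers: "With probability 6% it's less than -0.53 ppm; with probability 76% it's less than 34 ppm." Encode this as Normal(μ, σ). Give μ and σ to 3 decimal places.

μ = 23.214, σ = 15.271

For Normal(μ,σ), the p-quantile is μ + z_p·σ. Here z_{0.06} = -1.555, z_{0.76} = 0.7063.
So -0.53 = μ − 1.555σ and 34 = μ + 0.7063σ.
Subtracting: σ = (34 − -0.53)/(0.7063 − (-1.555)) = 15.271.
Then μ = -0.53 − (-1.555)·15.271 = 23.214.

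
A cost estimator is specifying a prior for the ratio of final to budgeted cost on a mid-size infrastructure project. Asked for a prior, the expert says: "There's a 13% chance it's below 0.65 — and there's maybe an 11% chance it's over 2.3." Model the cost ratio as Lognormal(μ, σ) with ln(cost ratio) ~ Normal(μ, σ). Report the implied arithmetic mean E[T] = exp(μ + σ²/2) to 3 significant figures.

E[T] ≈ 1.37

If T ~ Lognormal(μ,σ) then ln T ~ Normal(μ,σ), so the p-quantile of ln T is μ + z_p·σ.
ln(0.65) = -0.4308 and ln(2.3) = 0.8329; z_{0.13} = -1.126, z_{0.89} = 1.227.
σ = (0.8329 − -0.4308)/(1.227 − (-1.126)) = 0.537.
μ = -0.4308 − (-1.126)·0.537 = 0.174.
E[T] = exp(μ + σ²/2) = exp(0.174 + 0.1442) = 1.37.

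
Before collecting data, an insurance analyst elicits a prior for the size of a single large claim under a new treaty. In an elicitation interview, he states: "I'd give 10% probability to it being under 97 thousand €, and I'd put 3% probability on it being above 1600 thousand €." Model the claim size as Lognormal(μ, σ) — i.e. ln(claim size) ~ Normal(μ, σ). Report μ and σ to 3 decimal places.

μ ≈ 5.711, σ ≈ 0.886

If T ~ Lognormal(μ,σ) then ln T ~ Normal(μ,σ), so the p-quantile of ln T is μ + z_p·σ.
ln(97) = 4.575 and ln(1600) = 7.378; z_{0.1} = -1.282, z_{0.97} = 1.881.
σ = (7.378 − 4.575)/(1.881 − (-1.282)) = 0.886.
μ = 4.575 − (-1.282)·0.886 = 5.711.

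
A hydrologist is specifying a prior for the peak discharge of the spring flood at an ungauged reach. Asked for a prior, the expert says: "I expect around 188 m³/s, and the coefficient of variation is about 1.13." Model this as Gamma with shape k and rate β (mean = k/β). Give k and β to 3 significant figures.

For Gamma(k, rate β): mean = k/β, variance = k/β², so CV = 1/√k.
CV = 1.13, hence k = 1/CV² = 0.783.
Then β = k/mean = 0.783/188 = 0.00417.

k ≈ 0.783, β ≈ 0.00417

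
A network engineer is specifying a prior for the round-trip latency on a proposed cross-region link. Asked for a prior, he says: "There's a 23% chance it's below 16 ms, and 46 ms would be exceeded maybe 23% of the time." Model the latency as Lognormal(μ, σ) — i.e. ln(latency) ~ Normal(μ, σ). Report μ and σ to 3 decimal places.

μ ≈ 3.301, σ ≈ 0.715

If T ~ Lognormal(μ,σ) then ln T ~ Normal(μ,σ), so the p-quantile of ln T is μ + z_p·σ.
ln(16) = 2.773 and ln(46) = 3.829; z_{0.23} = -0.7388, z_{0.77} = 0.7388.
σ = (3.829 − 2.773)/(0.7388 − (-0.7388)) = 0.715.
μ = 2.773 − (-0.7388)·0.715 = 3.301.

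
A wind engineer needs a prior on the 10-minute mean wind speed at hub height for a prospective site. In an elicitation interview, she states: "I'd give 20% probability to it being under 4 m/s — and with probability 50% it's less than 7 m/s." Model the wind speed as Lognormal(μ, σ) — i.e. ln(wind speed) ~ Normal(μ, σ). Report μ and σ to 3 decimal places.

If T ~ Lognormal(μ,σ) then ln T ~ Normal(μ,σ), so the p-quantile of ln T is μ + z_p·σ.
ln(4) = 1.386 and ln(7) = 1.946; z_{0.2} = -0.8416, z_{0.5} = 0.
σ = (1.946 − 1.386)/(0 − (-0.8416)) = 0.665.
μ = 1.386 − (-0.8416)·0.665 = 1.946.

μ ≈ 1.946, σ ≈ 0.665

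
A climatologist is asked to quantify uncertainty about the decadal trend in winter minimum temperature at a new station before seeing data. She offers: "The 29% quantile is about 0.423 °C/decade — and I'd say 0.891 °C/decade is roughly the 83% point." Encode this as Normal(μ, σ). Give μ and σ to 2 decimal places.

μ = 0.59, σ = 0.31

The p-quantile of Normal(μ,σ) is μ + z_p·σ, with z_{0.29} = -0.5534 and z_{0.83} = 0.9542.
Eliminate σ: μ = (z₂·x₁ − z₁·x₂)/(z₂ − z₁) = (0.9542·0.423 − (-0.5534)·0.891)/1.508 = 0.59.
Then σ = (x₂ − x₁)/(z₂ − z₁) = (0.891 − 0.423)/1.508 = 0.31.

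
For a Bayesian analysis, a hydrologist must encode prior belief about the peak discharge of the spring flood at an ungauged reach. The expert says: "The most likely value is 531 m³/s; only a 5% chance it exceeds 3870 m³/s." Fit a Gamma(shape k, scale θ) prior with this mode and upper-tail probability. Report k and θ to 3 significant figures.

Gamma(k,θ) with k>1 has mode (k−1)θ, so θ = 531/(k−1).
Need P(X < 3870) = 0.95 with θ tied to k this way. Start at k = 2, θ = 531: P(X<3870) ≈ 0.994.
Too high — lower k to spread out. Iterating converges to k ≈ 1.55.
Then θ = 531/(1.55−1) ≈ 970.

k ≈ 1.55, θ ≈ 970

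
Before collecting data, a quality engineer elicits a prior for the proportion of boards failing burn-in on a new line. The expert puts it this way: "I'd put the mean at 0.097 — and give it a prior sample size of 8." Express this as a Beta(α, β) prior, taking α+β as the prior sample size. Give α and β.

α = 0.776, β = 7.224

Under the effective-sample-size interpretation, Beta(α, β) has prior mean α/(α+β) and prior sample size α+β.
So α+β = 8 and α/(α+β) = 0.097, giving α = 0.097·8 = 0.776 and β = 8 − 0.776 = 7.224.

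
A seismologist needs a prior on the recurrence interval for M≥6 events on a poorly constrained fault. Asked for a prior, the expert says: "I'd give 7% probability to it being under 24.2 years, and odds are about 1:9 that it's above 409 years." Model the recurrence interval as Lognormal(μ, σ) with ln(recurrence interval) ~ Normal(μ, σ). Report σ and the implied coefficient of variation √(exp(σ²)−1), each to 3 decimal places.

If T ~ Lognormal(μ,σ) then ln T ~ Normal(μ,σ), so the p-quantile of ln T is μ + z_p·σ.
ln(24.2) = 3.186 and ln(409) = 6.014; z_{0.07} = -1.476, z_{0.9} = 1.282.
σ = (6.014 − 3.186)/(1.282 − (-1.476)) = 1.025.
μ = 3.186 − (-1.476)·1.025 = 4.700.
CV = √(exp(σ²)−1) = √(exp(1.0514)−1) = 1.364.

σ ≈ 1.025, CV ≈ 1.364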